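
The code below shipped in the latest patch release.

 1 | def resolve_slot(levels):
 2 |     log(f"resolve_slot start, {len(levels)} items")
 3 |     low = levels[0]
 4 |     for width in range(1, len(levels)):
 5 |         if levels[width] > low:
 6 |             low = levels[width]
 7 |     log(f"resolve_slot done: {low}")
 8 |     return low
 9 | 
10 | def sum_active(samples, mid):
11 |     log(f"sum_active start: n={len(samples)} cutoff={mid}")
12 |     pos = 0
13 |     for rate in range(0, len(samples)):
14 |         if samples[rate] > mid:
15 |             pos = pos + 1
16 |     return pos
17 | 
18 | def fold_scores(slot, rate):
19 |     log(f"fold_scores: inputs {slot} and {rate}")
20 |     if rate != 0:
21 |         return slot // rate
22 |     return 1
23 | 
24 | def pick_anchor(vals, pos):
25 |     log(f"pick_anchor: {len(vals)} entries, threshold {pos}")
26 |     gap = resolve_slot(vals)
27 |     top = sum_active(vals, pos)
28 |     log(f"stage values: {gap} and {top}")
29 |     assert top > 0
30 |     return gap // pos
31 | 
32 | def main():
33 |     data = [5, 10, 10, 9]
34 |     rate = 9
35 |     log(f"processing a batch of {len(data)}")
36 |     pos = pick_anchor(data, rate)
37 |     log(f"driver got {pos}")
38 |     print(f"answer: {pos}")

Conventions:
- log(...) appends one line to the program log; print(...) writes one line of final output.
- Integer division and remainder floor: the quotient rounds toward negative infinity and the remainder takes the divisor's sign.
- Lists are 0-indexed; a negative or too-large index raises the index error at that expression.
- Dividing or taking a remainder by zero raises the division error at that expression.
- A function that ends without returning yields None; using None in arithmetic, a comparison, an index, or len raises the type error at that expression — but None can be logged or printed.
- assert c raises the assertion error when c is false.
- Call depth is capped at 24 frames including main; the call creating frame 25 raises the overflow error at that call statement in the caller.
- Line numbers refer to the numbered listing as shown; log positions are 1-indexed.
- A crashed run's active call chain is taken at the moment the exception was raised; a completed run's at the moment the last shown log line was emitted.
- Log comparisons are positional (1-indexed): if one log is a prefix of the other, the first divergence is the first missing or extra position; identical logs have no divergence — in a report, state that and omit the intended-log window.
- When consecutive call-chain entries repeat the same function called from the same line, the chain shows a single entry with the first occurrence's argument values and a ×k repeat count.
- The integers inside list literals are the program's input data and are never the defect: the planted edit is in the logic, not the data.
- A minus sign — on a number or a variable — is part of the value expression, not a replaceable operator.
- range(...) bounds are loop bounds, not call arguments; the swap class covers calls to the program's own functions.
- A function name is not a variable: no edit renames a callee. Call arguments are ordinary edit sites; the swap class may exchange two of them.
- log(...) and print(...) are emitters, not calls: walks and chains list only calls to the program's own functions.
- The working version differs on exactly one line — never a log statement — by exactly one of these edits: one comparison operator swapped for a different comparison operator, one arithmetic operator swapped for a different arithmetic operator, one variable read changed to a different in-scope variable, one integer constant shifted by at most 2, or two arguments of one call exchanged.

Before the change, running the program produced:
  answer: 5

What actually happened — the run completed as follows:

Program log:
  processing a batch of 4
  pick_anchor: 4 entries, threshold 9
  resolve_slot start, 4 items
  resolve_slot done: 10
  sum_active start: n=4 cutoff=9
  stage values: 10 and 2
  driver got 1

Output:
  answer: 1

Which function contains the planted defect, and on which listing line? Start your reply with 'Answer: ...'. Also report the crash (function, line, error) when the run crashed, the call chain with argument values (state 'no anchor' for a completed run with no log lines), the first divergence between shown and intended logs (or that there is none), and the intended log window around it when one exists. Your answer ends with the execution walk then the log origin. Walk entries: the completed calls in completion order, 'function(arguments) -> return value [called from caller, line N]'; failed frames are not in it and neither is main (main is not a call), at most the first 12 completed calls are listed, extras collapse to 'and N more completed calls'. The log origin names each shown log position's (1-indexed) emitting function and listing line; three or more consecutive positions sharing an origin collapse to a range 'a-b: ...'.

Answer: the defect is in pick_anchor at line 30.
The tell: Log line 7 is where behavior first shows: 'driver got 1' appears instead of 'driver got 5'.
Call chain: main.
First divergence: position 7; shown 'driver got 1' vs intended 'driver got 5'.
Intended log window:
  5: sum_active start: n=4 cutoff=9
  6: stage values: 10 and 2
  7: driver got 5
Execution walk:
  resolve_slot([5, 10, 10, 9]) -> 10  [called from pick_anchor, line 26]
  sum_active([5, 10, 10, 9], 9) -> 2  [called from pick_anchor, line 27]
  pick_anchor([5, 10, 10, 9], 9) -> 1  [called from main, line 36]
Log line origins:
  1 — main, line 35
  2 — pick_anchor, line 25
  3 — resolve_slot, line 2
  4 — resolve_slot, line 7
  5 — sum_active, line 11
  6 — pick_anchor, line 28
  7 — main, line 37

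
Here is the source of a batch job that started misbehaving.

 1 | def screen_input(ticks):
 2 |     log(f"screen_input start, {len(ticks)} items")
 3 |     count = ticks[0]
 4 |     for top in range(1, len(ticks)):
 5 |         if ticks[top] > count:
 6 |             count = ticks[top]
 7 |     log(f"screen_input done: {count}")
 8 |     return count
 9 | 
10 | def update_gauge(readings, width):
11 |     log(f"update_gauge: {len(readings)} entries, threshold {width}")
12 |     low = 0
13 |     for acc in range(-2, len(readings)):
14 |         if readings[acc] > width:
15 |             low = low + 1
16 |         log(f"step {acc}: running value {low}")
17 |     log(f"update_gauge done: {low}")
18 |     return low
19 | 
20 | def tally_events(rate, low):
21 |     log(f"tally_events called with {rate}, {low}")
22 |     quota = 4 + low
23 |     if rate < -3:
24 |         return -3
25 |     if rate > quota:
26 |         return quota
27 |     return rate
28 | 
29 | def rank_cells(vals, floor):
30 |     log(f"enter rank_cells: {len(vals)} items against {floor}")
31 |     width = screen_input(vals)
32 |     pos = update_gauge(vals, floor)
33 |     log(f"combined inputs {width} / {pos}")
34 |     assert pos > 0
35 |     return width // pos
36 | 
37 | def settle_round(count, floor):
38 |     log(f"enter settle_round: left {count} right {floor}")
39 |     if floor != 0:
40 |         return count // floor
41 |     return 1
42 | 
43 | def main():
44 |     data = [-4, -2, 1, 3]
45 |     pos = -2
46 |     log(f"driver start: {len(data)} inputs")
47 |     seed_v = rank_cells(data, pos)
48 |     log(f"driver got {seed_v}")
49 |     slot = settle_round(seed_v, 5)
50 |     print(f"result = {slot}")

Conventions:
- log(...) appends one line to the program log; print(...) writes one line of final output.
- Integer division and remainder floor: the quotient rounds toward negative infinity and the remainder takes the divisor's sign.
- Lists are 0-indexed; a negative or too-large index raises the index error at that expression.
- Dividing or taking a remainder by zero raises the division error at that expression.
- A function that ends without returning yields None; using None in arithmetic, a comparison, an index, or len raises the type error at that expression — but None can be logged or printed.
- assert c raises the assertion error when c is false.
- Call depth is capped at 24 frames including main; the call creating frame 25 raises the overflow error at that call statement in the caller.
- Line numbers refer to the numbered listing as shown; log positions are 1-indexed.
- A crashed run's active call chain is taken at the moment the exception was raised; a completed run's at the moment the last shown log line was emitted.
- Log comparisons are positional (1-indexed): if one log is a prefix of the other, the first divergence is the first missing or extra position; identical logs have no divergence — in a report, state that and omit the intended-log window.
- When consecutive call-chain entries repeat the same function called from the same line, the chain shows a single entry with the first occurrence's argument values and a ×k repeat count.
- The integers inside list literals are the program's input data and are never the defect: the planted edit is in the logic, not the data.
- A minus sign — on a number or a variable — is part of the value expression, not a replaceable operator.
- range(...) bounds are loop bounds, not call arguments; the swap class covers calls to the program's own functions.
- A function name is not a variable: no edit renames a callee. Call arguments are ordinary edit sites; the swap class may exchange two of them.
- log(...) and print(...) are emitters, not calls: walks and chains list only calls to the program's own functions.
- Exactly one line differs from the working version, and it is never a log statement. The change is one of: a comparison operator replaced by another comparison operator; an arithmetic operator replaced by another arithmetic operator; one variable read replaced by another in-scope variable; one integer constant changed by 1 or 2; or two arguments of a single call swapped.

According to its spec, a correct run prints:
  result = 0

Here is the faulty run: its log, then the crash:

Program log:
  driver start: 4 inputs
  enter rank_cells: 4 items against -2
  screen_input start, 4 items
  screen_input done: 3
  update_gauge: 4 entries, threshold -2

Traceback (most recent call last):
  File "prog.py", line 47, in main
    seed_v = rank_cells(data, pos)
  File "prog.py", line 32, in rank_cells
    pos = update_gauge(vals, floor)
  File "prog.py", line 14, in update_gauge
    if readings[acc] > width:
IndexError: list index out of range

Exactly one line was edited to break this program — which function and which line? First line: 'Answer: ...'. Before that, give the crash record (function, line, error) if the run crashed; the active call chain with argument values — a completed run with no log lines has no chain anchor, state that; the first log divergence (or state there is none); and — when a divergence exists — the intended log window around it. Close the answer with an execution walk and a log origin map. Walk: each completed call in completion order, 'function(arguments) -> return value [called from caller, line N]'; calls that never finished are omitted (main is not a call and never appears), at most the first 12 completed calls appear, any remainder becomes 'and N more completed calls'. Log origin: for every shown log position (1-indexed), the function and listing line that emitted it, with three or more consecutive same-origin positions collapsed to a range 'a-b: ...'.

Answer: the defect is in update_gauge at line 13.
Core observation: A complete run would log 'step 0: running value 0' next, but this one stopped at 5 lines.
Crash: update_gauge, line 14, IndexError.
Call chain: main -> rank_cells([-4, -2, 1, 3], -2) (called at line 47) -> update_gauge([-4, -2, 1, 3], -2) (called at line 32).
First divergence: position 6; the shown log stops at 5 lines while the working version next logs 'step 0: running value 0'.
Intended log window:
  4: screen_input done: 3
  5: update_gauge: 4 entries, threshold -2
  6: step 0: running value 0
  7: step 1: running value 0
Execution walk:
  screen_input([-4, -2, 1, 3]) -> 3  [called from rank_cells, line 31]
Log line origins:
  1: logged in main at line 46
  2: logged in rank_cells at line 30
  3: logged in screen_input at line 2
  4: logged in screen_input at line 7
  5: logged in update_gauge at line 11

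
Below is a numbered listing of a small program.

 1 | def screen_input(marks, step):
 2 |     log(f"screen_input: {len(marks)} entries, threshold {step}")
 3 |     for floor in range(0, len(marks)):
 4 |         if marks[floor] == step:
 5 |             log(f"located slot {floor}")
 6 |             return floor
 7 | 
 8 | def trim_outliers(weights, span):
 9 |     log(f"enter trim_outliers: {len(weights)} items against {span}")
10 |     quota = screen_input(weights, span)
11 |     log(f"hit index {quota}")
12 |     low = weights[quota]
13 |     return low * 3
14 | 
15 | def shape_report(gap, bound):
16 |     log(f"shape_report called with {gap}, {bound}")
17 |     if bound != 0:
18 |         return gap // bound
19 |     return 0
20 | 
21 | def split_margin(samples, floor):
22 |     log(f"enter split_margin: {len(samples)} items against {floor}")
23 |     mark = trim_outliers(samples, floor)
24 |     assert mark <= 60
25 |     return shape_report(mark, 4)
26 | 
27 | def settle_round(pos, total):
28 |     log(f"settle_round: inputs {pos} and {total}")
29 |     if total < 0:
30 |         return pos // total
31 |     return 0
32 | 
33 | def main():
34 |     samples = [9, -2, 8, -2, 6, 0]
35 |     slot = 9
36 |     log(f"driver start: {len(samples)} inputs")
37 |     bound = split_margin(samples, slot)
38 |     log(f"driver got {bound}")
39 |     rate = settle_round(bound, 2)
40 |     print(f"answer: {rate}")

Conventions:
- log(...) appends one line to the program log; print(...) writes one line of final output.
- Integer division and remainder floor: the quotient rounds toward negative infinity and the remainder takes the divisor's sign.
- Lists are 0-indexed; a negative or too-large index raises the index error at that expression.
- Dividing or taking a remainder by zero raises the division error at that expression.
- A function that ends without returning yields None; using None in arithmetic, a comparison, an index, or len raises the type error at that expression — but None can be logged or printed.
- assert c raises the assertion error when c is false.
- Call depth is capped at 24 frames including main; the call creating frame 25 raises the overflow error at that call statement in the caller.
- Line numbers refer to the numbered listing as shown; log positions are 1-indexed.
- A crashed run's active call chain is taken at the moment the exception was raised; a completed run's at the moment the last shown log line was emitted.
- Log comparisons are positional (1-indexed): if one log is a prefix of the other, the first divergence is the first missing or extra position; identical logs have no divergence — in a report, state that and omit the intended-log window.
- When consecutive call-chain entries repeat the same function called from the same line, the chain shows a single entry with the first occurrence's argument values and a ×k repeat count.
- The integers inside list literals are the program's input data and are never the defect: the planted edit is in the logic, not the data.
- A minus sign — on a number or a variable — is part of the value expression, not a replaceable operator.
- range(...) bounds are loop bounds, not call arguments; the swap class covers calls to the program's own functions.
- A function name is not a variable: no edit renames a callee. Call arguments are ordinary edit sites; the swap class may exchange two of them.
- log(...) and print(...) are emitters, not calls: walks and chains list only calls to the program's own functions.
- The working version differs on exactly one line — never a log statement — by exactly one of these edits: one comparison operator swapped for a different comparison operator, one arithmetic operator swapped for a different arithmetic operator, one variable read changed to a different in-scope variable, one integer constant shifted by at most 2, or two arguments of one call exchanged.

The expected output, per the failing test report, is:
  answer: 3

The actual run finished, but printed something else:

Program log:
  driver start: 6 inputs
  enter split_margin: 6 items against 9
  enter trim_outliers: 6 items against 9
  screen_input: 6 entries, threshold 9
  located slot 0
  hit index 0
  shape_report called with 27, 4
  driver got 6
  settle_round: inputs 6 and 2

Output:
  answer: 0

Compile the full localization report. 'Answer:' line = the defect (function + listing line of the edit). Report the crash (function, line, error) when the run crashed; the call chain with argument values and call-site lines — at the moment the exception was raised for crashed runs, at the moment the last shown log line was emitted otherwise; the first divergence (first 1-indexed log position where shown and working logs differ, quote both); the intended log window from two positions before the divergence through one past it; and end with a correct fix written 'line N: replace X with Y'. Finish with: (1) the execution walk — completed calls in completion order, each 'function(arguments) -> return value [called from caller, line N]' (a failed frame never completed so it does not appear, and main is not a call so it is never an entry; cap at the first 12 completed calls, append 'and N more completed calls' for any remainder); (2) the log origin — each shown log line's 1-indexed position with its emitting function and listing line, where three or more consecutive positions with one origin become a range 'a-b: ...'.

Answer: the defect is in settle_round at line 29.
Key observation: Nothing in the log betrays the bug — only the output does.
Call chain: main -> settle_round(6, 2) (called at line 39).
First divergence: none (the log streams are identical).
Execution walk:
  screen_input([9, -2, 8, -2, 6, 0], 9) -> 0  [called from trim_outliers, line 10]
  trim_outliers([9, -2, 8, -2, 6, 0], 9) -> 27  [called from split_margin, line 23]
  shape_report(27, 4) -> 6  [called from split_margin, line 25]
  split_margin([9, -2, 8, -2, 6, 0], 9) -> 6  [called from main, line 37]
  settle_round(6, 2) -> 0  [called from main, line 39]
Log origin:
  1: emitted by main (line 36)
  2: emitted by split_margin (line 22)
  3: emitted by trim_outliers (line 9)
  4: emitted by screen_input (line 2)
  5: emitted by screen_input (line 5)
  6: emitted by trim_outliers (line 11)
  7: emitted by shape_report (line 16)
  8: emitted by main (line 38)
  9: emitted by settle_round (line 28)
A correct fix: line 29: replace `<` with `!=`.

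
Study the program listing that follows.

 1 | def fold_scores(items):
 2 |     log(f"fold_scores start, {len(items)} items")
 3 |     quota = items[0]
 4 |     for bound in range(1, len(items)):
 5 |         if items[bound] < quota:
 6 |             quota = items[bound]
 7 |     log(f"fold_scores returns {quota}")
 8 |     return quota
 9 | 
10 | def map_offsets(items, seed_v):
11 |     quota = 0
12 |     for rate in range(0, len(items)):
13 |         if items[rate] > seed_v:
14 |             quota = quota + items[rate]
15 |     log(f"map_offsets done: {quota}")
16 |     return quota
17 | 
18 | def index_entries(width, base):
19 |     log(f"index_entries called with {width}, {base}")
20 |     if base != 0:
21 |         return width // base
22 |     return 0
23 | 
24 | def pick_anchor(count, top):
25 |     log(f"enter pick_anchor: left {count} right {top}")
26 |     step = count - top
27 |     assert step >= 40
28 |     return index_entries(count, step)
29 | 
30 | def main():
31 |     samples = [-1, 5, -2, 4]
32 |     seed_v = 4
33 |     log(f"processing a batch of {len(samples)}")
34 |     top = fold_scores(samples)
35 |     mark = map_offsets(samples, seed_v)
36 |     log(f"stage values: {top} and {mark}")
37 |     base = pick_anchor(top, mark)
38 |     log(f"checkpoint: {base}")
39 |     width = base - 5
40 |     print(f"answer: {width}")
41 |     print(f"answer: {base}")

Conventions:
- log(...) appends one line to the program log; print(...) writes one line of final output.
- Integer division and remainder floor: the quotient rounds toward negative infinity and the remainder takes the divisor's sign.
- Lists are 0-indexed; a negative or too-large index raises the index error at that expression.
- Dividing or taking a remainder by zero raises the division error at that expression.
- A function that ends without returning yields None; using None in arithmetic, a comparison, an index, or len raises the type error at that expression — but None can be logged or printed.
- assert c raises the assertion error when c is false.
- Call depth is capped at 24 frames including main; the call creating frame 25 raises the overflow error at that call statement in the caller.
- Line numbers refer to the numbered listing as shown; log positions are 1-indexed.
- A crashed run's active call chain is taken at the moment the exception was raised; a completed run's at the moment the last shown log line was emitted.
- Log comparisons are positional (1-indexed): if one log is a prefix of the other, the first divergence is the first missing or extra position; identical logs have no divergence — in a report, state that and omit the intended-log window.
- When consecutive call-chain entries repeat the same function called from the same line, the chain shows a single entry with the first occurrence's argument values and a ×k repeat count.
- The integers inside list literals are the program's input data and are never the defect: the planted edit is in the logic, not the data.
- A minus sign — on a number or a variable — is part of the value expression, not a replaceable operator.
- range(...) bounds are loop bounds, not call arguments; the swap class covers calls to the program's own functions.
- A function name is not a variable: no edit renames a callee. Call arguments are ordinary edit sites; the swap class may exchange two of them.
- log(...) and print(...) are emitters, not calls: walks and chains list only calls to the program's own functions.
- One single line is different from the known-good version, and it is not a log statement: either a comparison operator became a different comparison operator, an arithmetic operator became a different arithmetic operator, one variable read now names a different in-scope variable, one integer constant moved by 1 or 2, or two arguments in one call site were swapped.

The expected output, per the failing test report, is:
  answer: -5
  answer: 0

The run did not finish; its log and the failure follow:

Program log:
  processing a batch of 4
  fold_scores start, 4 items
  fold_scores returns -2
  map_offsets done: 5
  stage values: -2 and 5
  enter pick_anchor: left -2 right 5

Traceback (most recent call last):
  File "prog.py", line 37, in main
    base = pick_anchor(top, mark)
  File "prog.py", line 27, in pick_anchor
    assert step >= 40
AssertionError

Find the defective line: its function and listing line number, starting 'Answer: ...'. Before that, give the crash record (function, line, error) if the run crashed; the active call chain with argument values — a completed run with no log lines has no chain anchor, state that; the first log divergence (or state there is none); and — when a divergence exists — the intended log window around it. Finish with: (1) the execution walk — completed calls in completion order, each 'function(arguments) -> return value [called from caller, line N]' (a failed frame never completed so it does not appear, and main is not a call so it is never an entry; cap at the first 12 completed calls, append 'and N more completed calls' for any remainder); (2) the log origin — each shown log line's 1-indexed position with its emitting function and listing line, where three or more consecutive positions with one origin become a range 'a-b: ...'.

Answer: the defect is in pick_anchor at line 27.
Core observation: A complete run would log 'index_entries called with -2, -7' next, but this one stopped at 6 lines.
Crash: pick_anchor, line 27, AssertionError.
Call chain: main -> pick_anchor(-2, 5) (called at line 37).
First divergence: position 7 (shown log ended at 6 lines; the working version continues: 'index_entries called with -2, -7').
Intended log window:
  5: stage values: -2 and 5
  6: enter pick_anchor: left -2 right 5
  7: index_entries called with -2, -7
  8: checkpoint: 0
Execution walk:
  fold_scores([-1, 5, -2, 4]) -> -2  [called from main, line 34]
  map_offsets([-1, 5, -2, 4], 4) -> 5  [called from main, line 35]
Log origin:
  1 — main, line 33
  2 — fold_scores, line 2
  3 — fold_scores, line 7
  4 — map_offsets, line 15
  5 — main, line 36
  6 — pick_anchor, line 25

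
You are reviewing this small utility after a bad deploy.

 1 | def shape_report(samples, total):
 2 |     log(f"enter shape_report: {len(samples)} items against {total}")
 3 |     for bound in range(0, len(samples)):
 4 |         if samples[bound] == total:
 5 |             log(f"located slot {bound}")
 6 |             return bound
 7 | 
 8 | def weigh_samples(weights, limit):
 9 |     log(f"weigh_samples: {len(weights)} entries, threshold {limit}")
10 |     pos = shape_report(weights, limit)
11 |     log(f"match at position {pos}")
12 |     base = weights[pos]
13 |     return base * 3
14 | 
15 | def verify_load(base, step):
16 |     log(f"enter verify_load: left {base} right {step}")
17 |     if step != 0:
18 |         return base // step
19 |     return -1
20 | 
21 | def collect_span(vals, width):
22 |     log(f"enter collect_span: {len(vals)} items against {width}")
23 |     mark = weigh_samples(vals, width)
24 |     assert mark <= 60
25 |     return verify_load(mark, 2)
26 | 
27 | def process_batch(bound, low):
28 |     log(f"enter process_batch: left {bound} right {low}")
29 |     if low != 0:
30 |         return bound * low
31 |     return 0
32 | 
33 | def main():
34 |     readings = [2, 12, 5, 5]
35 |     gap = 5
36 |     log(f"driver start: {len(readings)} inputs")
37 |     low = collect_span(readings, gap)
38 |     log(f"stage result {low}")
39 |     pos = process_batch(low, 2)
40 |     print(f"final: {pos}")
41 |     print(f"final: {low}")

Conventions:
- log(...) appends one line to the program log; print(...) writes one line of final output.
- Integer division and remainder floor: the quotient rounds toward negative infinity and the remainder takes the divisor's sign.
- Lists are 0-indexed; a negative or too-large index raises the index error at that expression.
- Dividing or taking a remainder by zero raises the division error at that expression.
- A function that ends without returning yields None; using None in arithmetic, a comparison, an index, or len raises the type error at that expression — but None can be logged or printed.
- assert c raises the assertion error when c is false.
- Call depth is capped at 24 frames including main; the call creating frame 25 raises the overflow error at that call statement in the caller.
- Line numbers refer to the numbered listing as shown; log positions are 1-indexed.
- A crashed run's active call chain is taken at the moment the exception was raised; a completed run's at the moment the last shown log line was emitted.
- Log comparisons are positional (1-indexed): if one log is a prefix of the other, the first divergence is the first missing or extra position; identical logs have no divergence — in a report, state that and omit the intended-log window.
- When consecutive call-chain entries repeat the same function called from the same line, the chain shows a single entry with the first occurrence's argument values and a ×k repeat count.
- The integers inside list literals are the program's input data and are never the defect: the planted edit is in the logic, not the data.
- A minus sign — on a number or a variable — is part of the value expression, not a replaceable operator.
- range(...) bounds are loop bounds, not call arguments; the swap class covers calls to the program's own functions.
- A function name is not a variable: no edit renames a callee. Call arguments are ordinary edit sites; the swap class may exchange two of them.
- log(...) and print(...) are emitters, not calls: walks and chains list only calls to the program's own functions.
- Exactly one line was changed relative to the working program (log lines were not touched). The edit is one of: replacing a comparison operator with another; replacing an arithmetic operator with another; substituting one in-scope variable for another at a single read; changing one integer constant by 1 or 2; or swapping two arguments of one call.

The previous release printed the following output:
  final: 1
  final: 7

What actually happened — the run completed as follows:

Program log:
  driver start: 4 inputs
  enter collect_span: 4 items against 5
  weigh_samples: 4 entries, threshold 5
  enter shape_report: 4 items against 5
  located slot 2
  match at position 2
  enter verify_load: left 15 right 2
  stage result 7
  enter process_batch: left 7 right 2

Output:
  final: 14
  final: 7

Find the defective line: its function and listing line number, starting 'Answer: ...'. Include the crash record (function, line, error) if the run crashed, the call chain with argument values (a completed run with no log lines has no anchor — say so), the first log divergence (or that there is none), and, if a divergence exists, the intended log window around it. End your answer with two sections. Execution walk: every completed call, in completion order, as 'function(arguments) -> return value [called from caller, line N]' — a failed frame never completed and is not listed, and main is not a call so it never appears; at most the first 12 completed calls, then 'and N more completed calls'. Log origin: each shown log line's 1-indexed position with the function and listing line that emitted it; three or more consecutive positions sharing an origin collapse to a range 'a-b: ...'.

Answer: the defect is in process_batch at line 30.
Key fact: Nothing in the log betrays the bug — only the output does.
Call chain: main -> process_batch(7, 2) (called at line 39).
First divergence: there is none — every log position agrees.
Execution walk:
  shape_report([2, 12, 5, 5], 5) -> 2  [called from weigh_samples, line 10]
  weigh_samples([2, 12, 5, 5], 5) -> 15  [called from collect_span, line 23]
  verify_load(15, 2) -> 7  [called from collect_span, line 25]
  collect_span([2, 12, 5, 5], 5) -> 7  [called from main, line 37]
  process_batch(7, 2) -> 14  [called from main, line 39]
Log origins:
  1: from main, line 36
  2: from collect_span, line 22
  3: from weigh_samples, line 9
  4: from shape_report, line 2
  5: from shape_report, line 5
  6: from weigh_samples, line 11
  7: from verify_load, line 16
  8: from main, line 38
  9: from process_batch, line 28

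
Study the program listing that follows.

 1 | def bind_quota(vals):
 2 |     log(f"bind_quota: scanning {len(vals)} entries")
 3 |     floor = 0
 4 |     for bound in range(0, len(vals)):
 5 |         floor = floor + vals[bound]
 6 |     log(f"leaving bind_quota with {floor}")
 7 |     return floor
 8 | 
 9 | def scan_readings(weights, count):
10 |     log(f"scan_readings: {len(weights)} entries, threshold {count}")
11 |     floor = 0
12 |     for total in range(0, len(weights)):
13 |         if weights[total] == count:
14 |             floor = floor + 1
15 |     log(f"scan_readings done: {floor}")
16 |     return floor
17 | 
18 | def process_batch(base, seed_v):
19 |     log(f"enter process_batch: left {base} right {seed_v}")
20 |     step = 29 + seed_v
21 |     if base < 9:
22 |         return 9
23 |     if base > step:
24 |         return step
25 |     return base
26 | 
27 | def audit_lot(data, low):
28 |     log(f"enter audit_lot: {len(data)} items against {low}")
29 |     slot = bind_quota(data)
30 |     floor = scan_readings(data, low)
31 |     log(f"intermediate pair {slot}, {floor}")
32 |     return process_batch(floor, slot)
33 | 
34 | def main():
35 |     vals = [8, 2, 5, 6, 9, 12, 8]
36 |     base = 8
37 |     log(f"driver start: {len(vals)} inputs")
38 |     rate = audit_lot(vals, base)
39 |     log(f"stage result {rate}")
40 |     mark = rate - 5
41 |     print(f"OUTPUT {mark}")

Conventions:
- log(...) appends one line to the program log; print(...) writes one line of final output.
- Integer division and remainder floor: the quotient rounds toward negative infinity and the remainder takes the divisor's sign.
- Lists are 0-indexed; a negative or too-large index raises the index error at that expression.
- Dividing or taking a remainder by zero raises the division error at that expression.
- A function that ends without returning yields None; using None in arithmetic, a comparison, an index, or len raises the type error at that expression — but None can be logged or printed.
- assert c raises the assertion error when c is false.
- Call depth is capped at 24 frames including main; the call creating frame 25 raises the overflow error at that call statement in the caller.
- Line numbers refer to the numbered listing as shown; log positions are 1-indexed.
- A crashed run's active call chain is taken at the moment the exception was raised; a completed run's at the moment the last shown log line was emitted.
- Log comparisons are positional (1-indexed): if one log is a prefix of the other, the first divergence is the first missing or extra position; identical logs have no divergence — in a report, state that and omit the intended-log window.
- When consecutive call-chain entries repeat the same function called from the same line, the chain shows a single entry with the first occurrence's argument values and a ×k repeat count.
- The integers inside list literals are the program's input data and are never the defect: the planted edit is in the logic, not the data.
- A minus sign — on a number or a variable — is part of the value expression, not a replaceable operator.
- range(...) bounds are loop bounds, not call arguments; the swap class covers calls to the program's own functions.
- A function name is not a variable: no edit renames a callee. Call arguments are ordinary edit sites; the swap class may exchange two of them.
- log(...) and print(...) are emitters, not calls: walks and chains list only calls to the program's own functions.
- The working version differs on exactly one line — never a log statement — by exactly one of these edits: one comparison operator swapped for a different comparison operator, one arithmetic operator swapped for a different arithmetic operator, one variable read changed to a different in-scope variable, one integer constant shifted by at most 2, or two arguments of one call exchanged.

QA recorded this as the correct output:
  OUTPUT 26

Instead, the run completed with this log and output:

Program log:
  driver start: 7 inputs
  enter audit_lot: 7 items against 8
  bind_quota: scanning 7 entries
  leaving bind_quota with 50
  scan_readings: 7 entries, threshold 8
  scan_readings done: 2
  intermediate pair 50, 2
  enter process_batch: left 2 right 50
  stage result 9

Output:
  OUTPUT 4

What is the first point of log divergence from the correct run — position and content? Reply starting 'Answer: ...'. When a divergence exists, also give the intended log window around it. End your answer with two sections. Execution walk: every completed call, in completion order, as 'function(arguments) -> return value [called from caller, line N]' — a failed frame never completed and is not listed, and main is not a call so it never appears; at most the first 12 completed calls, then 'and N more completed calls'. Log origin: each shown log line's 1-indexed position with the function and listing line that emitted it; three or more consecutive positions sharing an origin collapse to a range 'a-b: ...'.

Answer: at position 8 the run shows 'enter process_batch: left 2 right 50' where the working version logs 'enter process_batch: left 50 right 2'.
Intended log window:
  6: scan_readings done: 2
  7: intermediate pair 50, 2
  8: enter process_batch: left 50 right 2
  9: stage result 31
Execution walk:
  bind_quota([8, 2, 5, 6, 9, 12, 8]) -> 50  [called from audit_lot, line 29]
  scan_readings([8, 2, 5, 6, 9, 12, 8], 8) -> 2  [called from audit_lot, line 30]
  process_batch(2, 50) -> 9  [called from audit_lot, line 32]
  audit_lot([8, 2, 5, 6, 9, 12, 8], 8) -> 9  [called from main, line 38]
Log origin:
  1 — main, line 37
  2 — audit_lot, line 28
  3 — bind_quota, line 2
  4 — bind_quota, line 6
  5 — scan_readings, line 10
  6 — scan_readings, line 15
  7 — audit_lot, line 31
  8 — process_batch, line 19
  9 — main, line 39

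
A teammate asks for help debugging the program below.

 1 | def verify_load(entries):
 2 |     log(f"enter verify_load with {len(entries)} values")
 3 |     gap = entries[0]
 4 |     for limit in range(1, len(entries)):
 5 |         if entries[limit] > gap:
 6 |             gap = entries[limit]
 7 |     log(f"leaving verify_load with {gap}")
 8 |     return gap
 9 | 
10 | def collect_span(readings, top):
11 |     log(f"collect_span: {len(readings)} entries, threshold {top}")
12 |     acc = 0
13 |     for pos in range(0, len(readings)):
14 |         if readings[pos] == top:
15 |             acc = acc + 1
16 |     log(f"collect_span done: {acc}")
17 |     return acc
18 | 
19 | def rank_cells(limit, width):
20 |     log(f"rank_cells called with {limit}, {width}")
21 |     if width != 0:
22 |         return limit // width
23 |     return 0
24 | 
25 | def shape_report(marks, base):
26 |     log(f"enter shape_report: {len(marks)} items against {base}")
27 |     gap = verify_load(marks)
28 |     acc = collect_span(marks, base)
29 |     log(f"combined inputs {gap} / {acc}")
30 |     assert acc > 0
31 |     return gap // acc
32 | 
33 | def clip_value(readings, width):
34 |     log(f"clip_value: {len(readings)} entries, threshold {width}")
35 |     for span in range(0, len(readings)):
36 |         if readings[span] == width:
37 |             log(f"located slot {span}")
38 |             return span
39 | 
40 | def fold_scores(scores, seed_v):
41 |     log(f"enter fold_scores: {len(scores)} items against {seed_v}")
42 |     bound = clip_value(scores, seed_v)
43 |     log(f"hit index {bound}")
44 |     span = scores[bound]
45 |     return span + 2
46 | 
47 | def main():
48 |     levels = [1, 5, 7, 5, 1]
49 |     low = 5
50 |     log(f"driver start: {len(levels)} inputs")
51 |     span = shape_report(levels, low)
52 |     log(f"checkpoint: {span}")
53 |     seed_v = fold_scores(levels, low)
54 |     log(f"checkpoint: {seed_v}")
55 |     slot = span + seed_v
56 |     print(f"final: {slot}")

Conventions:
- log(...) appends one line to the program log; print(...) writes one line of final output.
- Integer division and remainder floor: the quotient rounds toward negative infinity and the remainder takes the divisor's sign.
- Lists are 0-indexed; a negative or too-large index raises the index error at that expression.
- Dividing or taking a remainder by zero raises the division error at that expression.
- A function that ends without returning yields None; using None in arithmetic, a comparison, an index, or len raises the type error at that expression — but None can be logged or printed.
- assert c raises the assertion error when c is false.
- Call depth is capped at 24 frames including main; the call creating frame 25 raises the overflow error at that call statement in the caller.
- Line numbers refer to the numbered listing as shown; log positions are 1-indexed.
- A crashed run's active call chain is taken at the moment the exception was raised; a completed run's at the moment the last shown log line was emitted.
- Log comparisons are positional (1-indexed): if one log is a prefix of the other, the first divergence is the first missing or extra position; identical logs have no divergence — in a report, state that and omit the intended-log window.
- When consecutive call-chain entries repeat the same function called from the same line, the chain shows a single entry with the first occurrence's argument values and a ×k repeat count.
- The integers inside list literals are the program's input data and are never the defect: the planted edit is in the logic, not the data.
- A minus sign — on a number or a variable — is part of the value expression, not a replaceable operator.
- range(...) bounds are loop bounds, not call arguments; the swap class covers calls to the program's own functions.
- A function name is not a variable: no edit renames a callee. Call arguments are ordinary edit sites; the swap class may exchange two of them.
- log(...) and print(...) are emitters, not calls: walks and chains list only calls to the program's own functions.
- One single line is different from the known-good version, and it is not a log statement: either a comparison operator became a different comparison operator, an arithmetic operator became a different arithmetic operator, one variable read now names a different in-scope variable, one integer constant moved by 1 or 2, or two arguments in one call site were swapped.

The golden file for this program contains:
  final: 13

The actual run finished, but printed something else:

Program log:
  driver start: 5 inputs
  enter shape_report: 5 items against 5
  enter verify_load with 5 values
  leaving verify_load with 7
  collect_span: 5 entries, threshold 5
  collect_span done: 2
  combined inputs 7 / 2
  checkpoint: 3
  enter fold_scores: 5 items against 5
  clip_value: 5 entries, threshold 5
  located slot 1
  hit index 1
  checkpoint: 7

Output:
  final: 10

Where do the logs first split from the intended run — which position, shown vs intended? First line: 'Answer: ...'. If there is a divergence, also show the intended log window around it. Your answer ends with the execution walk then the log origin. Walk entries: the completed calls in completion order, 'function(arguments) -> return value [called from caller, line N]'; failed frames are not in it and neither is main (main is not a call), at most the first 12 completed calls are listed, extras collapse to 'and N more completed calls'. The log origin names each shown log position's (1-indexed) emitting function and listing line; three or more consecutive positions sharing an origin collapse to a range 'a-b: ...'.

Answer: position 13 — the shown line 'checkpoint: 7' should read 'checkpoint: 10'.
Intended log window:
  11: located slot 1
  12: hit index 1
  13: checkpoint: 10
Execution walk:
  verify_load([1, 5, 7, 5, 1]) -> 7  [called from shape_report, line 27]
  collect_span([1, 5, 7, 5, 1], 5) -> 2  [called from shape_report, line 28]
  shape_report([1, 5, 7, 5, 1], 5) -> 3  [called from main, line 51]
  clip_value([1, 5, 7, 5, 1], 5) -> 1  [called from fold_scores, line 42]
  fold_scores([1, 5, 7, 5, 1], 5) -> 7  [called from main, line 53]
Log origins:
  1: logged in main at line 50
  2: logged in shape_report at line 26
  3: logged in verify_load at line 2
  4: logged in verify_load at line 7
  5: logged in collect_span at line 11
  6: logged in collect_span at line 16
  7: logged in shape_report at line 29
  8: logged in main at line 52
  9: logged in fold_scores at line 41
  10: logged in clip_value at line 34
  11: logged in clip_value at line 37
  12: logged in fold_scores at line 43
  13: logged in main at line 54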